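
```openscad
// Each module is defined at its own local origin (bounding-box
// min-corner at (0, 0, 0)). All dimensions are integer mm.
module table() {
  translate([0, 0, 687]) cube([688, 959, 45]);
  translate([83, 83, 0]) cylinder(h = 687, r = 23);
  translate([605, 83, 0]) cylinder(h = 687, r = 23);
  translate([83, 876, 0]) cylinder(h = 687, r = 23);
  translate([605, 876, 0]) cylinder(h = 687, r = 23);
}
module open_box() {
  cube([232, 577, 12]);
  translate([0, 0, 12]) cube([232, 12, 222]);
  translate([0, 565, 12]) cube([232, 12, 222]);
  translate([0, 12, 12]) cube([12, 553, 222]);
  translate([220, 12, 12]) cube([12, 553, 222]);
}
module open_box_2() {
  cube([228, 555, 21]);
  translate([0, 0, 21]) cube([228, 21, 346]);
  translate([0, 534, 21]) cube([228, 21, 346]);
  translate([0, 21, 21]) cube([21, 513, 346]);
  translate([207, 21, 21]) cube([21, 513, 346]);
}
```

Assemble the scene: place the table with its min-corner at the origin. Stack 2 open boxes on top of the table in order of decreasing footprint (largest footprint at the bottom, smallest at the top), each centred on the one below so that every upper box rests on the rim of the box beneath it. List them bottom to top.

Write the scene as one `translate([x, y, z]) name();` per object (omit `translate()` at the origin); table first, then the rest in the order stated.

table();
translate([228, 191, 732]) open_box();
translate([230, 202, 966]) open_box_2();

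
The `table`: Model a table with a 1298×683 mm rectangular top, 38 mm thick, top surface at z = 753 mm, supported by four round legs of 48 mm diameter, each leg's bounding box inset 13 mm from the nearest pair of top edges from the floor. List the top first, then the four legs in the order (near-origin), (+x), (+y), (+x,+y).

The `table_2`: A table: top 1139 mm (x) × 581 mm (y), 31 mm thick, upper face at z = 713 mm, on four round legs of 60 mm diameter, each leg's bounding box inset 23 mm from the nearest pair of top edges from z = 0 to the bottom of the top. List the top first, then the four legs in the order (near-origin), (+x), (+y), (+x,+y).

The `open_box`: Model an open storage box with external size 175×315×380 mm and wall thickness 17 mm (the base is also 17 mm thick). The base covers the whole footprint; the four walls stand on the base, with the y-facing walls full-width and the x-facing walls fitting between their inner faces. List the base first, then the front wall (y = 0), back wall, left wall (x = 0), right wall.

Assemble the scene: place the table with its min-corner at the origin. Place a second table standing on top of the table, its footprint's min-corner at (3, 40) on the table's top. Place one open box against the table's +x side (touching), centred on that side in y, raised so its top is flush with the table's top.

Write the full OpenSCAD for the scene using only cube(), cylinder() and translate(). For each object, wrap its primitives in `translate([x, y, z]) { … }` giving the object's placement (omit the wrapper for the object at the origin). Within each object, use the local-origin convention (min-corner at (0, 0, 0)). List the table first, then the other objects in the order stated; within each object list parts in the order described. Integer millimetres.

translate([0, 0, 715]) cube([1298, 683, 38]);
translate([37, 37, 0]) cylinder(h = 715, r = 24);
translate([1261, 37, 0]) cylinder(h = 715, r = 24);
translate([37, 646, 0]) cylinder(h = 715, r = 24);
translate([1261, 646, 0]) cylinder(h = 715, r = 24);
translate([3, 40, 753]) {
  translate([0, 0, 682]) cube([1139, 581, 31]);
  translate([53, 53, 0]) cylinder(h = 682, r = 30);
  translate([1086, 53, 0]) cylinder(h = 682, r = 30);
  translate([53, 528, 0]) cylinder(h = 682, r = 30);
  translate([1086, 528, 0]) cylinder(h = 682, r = 30);
}
translate([1298, 184, 373]) {
  cube([175, 315, 17]);
  translate([0, 0, 17]) cube([175, 17, 363]);
  translate([0, 298, 17]) cube([175, 17, 363]);
  translate([0, 17, 17]) cube([17, 281, 363]);
  translate([158, 17, 17]) cube([17, 281, 363]);
}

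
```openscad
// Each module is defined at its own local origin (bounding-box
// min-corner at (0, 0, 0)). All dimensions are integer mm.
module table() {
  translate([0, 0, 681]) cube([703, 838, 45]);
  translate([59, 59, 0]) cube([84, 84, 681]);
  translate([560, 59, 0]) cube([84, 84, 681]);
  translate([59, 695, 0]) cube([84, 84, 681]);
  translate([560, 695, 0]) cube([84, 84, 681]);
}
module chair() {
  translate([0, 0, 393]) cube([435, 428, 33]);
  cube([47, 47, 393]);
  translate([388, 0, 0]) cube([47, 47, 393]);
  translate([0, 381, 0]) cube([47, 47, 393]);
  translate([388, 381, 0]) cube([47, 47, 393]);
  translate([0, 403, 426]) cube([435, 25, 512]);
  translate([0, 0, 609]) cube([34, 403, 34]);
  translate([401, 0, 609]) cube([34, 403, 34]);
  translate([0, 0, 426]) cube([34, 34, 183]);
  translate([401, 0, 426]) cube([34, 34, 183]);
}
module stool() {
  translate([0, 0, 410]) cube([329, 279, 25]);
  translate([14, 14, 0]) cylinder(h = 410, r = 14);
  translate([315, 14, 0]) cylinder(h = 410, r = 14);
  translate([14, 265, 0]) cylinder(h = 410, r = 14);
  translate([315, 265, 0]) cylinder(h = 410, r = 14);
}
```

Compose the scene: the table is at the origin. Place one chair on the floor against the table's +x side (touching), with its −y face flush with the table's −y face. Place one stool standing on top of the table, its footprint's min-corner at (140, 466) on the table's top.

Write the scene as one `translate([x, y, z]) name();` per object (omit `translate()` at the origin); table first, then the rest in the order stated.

table();
translate([703, 0, 0]) chair();
translate([140, 466, 726]) stool();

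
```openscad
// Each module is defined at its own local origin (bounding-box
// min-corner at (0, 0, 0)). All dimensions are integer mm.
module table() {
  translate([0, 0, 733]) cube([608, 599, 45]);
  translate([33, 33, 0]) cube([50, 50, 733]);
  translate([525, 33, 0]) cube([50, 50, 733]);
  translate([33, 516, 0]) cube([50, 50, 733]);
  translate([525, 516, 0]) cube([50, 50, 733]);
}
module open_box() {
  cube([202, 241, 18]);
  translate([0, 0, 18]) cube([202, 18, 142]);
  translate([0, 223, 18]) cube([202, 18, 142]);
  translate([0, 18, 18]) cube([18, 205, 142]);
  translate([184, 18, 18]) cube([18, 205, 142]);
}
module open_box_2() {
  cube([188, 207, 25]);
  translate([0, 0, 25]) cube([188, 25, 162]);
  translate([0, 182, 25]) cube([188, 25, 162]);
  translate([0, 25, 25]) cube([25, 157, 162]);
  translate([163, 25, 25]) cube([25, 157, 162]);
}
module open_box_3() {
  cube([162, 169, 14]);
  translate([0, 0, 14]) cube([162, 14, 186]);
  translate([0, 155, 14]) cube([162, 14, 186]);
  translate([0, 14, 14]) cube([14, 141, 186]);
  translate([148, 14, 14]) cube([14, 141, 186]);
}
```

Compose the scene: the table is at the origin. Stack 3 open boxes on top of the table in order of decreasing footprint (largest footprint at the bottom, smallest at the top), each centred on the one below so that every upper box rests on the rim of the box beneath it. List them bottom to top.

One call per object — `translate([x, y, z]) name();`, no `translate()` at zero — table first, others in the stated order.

table();
translate([203, 179, 778]) open_box();
translate([210, 196, 938]) open_box_2();
translate([223, 215, 1125]) open_box_3();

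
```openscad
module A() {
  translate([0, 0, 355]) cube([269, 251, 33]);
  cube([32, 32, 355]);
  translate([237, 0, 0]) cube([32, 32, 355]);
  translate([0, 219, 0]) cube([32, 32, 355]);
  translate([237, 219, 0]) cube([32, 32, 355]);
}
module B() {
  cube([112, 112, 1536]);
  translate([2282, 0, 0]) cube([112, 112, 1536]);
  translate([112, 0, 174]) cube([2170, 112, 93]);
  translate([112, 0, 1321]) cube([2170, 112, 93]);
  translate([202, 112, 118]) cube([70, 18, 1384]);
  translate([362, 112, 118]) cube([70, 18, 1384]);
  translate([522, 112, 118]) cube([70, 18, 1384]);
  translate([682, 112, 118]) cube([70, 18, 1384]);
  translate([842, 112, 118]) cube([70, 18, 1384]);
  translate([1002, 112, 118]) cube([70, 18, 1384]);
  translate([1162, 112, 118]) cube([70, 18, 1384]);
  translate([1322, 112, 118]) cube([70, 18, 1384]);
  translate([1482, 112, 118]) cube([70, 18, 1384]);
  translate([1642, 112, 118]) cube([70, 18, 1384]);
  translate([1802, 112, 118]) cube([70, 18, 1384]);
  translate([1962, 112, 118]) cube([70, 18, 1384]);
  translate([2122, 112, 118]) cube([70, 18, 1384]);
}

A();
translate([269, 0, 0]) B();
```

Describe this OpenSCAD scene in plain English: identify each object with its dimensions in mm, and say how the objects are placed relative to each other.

A is a simple wooden stool: a rectangular seat 269 mm (x) by 251 mm (y), 33 mm thick, top face at z = 388 mm, on four square legs, each 32×32 mm in cross-section. The legs rest on z = 0, each flush with a corner of the seat.

B is a fence section. Two 112×112 mm posts, 1536 mm tall, stand on the floor with a clear span of 2170 mm between their inner faces. Two horizontal rails of 112×93 mm section span the gap between the posts with their undersides at z = 174 mm and z = 1321 mm, flush with the posts' −y face. 13 pickets, each 70 mm wide, 18 mm thick and 1384 mm tall, are fixed to the +y face of the rails with their bottoms at z = 118 mm, evenly spaced across the span with equal gaps (rounded down to the nearest mm) at the −x end and between each pair — any rounding remainder accumulates at the +x end.

The fence section is against the stool's +x side, with their −y faces flush.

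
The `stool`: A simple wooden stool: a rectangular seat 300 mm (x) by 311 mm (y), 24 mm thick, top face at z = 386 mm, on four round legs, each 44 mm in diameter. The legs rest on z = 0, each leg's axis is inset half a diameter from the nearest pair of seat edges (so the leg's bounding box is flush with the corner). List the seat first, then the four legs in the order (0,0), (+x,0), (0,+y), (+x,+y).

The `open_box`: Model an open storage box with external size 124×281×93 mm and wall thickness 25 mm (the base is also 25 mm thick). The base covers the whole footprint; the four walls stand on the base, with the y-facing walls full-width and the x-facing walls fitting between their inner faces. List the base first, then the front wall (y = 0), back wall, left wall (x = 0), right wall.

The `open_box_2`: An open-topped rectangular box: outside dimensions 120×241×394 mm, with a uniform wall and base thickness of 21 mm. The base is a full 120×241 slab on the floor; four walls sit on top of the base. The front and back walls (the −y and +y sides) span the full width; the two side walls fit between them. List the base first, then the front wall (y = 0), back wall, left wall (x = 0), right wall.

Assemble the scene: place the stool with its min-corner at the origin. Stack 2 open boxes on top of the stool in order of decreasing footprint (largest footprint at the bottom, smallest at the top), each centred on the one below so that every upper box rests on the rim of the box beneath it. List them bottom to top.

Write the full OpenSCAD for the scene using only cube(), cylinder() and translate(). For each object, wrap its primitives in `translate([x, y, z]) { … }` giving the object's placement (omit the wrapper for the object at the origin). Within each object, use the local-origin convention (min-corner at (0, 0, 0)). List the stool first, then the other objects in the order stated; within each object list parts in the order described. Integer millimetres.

translate([0, 0, 362]) cube([300, 311, 24]);
translate([22, 22, 0]) cylinder(h = 362, r = 22);
translate([278, 22, 0]) cylinder(h = 362, r = 22);
translate([22, 289, 0]) cylinder(h = 362, r = 22);
translate([278, 289, 0]) cylinder(h = 362, r = 22);
translate([88, 15, 386]) {
  cube([124, 281, 25]);
  translate([0, 0, 25]) cube([124, 25, 68]);
  translate([0, 256, 25]) cube([124, 25, 68]);
  translate([0, 25, 25]) cube([25, 231, 68]);
  translate([99, 25, 25]) cube([25, 231, 68]);
}
translate([90, 35, 479]) {
  cube([120, 241, 21]);
  translate([0, 0, 21]) cube([120, 21, 373]);
  translate([0, 220, 21]) cube([120, 21, 373]);
  translate([0, 21, 21]) cube([21, 199, 373]);
  translate([99, 21, 21]) cube([21, 199, 373]);
}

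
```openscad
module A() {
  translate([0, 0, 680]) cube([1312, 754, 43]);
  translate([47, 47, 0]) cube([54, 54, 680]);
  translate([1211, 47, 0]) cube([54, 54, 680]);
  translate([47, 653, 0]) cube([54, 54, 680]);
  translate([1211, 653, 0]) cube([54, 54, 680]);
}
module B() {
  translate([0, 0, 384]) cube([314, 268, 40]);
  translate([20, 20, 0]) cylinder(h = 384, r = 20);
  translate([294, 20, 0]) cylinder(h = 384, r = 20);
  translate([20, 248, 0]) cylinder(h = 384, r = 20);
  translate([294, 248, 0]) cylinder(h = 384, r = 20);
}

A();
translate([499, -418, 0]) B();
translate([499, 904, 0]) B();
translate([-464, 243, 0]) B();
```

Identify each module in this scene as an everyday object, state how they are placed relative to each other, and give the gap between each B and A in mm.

Each stool's nearest face is 150 mm from the table's bounding box.

A is a table. B is a stool. Three stools sit around the table at the −y, +y, −x sides. The gap between each stool and the table is 150 mm.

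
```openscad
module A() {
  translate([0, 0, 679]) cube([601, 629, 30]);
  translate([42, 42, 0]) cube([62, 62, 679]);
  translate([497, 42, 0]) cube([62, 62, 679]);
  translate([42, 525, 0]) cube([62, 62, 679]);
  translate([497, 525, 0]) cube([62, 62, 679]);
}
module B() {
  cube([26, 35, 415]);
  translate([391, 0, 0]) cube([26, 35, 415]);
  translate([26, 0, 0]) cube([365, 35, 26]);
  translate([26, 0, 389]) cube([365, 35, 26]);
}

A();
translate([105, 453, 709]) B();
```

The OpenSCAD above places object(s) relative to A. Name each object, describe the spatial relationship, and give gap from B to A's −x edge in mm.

The picture frame's min-x is at 105; the table's min-x is 0; gap = 105 mm.

A is a table. B is a picture frame. The picture frame is on top of the table. The gap from the picture frame to the table's −x edge is 105 mm.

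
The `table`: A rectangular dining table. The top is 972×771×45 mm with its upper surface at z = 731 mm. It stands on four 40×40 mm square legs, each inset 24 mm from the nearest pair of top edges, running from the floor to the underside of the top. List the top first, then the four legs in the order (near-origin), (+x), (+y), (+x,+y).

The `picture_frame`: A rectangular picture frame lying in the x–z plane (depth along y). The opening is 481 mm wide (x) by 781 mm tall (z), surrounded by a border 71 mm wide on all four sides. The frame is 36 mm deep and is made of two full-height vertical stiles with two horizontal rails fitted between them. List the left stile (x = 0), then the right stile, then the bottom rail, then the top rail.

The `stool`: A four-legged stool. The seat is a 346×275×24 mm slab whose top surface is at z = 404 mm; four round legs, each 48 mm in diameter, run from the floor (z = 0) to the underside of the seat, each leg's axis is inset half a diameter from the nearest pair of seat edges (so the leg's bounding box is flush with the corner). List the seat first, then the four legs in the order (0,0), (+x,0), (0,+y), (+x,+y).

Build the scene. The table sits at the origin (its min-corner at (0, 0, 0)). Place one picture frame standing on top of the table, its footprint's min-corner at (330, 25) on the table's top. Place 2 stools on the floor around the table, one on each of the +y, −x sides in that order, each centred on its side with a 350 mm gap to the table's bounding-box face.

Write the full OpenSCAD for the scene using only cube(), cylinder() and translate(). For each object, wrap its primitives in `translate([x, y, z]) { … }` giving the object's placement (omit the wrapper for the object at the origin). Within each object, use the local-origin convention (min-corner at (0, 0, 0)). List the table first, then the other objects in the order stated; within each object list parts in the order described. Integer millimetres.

translate([0, 0, 686]) cube([972, 771, 45]);
translate([24, 24, 0]) cube([40, 40, 686]);
translate([908, 24, 0]) cube([40, 40, 686]);
translate([24, 707, 0]) cube([40, 40, 686]);
translate([908, 707, 0]) cube([40, 40, 686]);
translate([330, 25, 731]) {
  cube([71, 36, 923]);
  translate([552, 0, 0]) cube([71, 36, 923]);
  translate([71, 0, 0]) cube([481, 36, 71]);
  translate([71, 0, 852]) cube([481, 36, 71]);
}
translate([313, 1121, 0]) {
  translate([0, 0, 380]) cube([346, 275, 24]);
  translate([24, 24, 0]) cylinder(h = 380, r = 24);
  translate([322, 24, 0]) cylinder(h = 380, r = 24);
  translate([24, 251, 0]) cylinder(h = 380, r = 24);
  translate([322, 251, 0]) cylinder(h = 380, r = 24);
}
translate([-696, 248, 0]) {
  translate([0, 0, 380]) cube([346, 275, 24]);
  translate([24, 24, 0]) cylinder(h = 380, r = 24);
  translate([322, 24, 0]) cylinder(h = 380, r = 24);
  translate([24, 251, 0]) cylinder(h = 380, r = 24);
  translate([322, 251, 0]) cylinder(h = 380, r = 24);
}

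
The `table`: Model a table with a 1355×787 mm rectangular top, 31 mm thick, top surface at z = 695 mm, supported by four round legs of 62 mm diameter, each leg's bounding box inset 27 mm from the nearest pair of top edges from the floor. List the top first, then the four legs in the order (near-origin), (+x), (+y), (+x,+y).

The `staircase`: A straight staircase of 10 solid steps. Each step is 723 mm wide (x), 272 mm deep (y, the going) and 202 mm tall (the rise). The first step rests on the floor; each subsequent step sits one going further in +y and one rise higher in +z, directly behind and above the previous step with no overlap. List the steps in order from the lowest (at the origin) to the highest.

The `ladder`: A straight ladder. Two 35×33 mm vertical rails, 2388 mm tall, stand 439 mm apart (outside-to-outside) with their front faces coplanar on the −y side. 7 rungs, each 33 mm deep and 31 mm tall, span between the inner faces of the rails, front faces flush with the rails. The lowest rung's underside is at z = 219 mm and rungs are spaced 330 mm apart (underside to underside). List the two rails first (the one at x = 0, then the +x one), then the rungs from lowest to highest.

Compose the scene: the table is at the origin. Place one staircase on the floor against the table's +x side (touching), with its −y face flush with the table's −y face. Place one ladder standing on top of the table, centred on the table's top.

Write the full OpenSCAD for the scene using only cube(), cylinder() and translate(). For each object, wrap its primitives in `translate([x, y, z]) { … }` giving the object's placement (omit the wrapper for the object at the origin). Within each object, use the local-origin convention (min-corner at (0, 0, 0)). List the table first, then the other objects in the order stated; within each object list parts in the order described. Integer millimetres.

translate([0, 0, 664]) cube([1355, 787, 31]);
translate([58, 58, 0]) cylinder(h = 664, r = 31);
translate([1297, 58, 0]) cylinder(h = 664, r = 31);
translate([58, 729, 0]) cylinder(h = 664, r = 31);
translate([1297, 729, 0]) cylinder(h = 664, r = 31);
translate([1355, 0, 0]) {
  cube([723, 272, 202]);
  translate([0, 272, 202]) cube([723, 272, 202]);
  translate([0, 544, 404]) cube([723, 272, 202]);
  translate([0, 816, 606]) cube([723, 272, 202]);
  translate([0, 1088, 808]) cube([723, 272, 202]);
  translate([0, 1360, 1010]) cube([723, 272, 202]);
  translate([0, 1632, 1212]) cube([723, 272, 202]);
  translate([0, 1904, 1414]) cube([723, 272, 202]);
  translate([0, 2176, 1616]) cube([723, 272, 202]);
  translate([0, 2448, 1818]) cube([723, 272, 202]);
}
translate([458, 377, 695]) {
  cube([35, 33, 2388]);
  translate([404, 0, 0]) cube([35, 33, 2388]);
  translate([35, 0, 219]) cube([369, 33, 31]);
  translate([35, 0, 549]) cube([369, 33, 31]);
  translate([35, 0, 879]) cube([369, 33, 31]);
  translate([35, 0, 1209]) cube([369, 33, 31]);
  translate([35, 0, 1539]) cube([369, 33, 31]);
  translate([35, 0, 1869]) cube([369, 33, 31]);
  translate([35, 0, 2199]) cube([369, 33, 31]);
}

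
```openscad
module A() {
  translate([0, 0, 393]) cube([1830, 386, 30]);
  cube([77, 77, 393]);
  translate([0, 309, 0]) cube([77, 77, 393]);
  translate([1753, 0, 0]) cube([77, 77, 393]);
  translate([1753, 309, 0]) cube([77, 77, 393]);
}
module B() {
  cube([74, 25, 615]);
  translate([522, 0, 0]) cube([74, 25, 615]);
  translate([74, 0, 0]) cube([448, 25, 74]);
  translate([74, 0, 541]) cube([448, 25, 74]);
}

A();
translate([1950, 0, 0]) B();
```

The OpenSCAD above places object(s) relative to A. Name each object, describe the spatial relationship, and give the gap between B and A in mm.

A is a bench. B is a picture frame. The picture frame is on the floor beside the bench on its +x side. The gap between the picture frame and the bench is 120 mm.

The picture frame's nearest face is 120 mm from the bench's +x face.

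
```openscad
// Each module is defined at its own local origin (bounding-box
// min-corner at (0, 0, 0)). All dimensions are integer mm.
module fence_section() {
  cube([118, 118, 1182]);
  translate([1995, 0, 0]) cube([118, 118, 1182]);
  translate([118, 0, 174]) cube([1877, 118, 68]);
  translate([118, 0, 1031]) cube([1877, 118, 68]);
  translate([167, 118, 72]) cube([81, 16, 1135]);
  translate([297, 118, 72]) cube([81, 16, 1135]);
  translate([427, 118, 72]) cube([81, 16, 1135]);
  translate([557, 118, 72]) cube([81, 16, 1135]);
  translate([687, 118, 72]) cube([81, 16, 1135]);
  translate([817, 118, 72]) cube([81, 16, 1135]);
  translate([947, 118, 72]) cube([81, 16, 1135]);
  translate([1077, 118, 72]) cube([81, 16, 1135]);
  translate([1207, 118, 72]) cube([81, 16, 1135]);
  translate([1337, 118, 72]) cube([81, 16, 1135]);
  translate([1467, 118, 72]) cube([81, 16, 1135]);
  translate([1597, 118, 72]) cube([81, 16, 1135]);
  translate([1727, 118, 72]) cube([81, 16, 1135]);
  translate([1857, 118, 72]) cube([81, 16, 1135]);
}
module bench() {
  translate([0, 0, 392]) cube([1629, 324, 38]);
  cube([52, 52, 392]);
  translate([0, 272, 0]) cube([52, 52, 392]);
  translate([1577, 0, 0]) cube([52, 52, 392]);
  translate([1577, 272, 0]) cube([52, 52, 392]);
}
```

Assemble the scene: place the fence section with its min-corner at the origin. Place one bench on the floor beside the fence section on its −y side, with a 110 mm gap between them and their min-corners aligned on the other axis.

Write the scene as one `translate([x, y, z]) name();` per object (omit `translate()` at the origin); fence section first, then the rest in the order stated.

fence_section();
translate([0, -434, 0]) bench();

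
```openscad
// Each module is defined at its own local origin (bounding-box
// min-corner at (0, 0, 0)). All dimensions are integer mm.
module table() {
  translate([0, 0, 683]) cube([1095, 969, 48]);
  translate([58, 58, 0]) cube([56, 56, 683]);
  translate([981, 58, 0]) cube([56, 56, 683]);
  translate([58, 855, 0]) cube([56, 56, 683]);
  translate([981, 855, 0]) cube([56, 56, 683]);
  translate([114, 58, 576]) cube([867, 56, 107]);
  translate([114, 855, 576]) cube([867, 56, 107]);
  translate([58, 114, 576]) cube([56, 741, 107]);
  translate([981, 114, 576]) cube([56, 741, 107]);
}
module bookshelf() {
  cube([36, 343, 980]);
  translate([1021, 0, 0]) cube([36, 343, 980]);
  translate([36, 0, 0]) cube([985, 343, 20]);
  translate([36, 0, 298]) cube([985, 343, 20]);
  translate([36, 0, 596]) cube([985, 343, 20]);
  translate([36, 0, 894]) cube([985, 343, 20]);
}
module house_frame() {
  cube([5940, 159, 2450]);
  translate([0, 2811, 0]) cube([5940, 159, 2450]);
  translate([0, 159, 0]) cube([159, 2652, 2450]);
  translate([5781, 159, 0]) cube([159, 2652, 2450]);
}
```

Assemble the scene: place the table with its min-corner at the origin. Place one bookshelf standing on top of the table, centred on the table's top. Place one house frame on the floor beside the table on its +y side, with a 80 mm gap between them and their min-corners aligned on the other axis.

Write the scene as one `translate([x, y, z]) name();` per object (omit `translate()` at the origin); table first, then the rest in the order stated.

table();
translate([19, 313, 731]) bookshelf();
translate([0, 1049, 0]) house_frame();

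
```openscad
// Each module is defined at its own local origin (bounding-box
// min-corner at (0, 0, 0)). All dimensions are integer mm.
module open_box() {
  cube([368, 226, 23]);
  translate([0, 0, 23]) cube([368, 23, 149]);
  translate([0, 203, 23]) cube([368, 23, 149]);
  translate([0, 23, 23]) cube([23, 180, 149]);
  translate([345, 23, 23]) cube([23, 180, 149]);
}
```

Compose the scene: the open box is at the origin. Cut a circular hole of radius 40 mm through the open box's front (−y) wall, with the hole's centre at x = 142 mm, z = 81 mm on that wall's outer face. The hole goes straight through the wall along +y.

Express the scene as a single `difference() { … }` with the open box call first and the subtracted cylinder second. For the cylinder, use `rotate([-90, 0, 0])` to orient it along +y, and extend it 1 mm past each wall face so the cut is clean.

difference() {
  open_box();
  translate([142, -1, 81]) rotate([-90, 0, 0]) cylinder(h = 25, r = 40);
}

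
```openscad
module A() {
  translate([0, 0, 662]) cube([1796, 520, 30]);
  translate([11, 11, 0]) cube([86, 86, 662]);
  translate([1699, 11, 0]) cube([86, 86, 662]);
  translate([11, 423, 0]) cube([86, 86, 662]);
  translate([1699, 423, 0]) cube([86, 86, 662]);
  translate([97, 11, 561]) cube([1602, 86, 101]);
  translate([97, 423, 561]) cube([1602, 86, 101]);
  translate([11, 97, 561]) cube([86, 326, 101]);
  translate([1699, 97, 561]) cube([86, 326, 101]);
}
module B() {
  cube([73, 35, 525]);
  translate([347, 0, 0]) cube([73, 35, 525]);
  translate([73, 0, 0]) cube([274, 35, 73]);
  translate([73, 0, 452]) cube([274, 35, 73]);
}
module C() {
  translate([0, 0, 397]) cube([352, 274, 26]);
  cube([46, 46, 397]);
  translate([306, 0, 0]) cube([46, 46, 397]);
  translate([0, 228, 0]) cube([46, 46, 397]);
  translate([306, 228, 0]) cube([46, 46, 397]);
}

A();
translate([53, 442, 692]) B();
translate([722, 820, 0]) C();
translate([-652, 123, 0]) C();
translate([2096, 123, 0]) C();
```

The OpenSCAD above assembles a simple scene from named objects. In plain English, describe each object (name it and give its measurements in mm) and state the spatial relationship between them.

A is a rectangular dining table. The top is 1796×520×30 mm with its upper surface at z = 692 mm. It stands on four 86×86 mm square legs, each inset 11 mm from the nearest pair of top edges, running from the floor to the underside of the top. Four apron rails, 86 mm thick and 101 mm tall, run between adjacent legs with their top edges flush with the underside of the top and their outer faces flush with the legs' outer faces.

B is a rectangular picture frame lying in the x–z plane (depth along y). The opening is 274 mm wide (x) by 379 mm tall (z), surrounded by a border 73 mm wide on all four sides. The frame is 35 mm deep and is made of two full-height vertical stiles with two horizontal rails fitted between them.

C is a simple wooden stool: a rectangular seat 352 mm (x) by 274 mm (y), 26 mm thick, top face at z = 423 mm, on four square legs, each 46×46 mm in cross-section. The legs rest on z = 0, each flush with a corner of the seat.

The picture frame is on top of the table. Three stools sit around the table at the +y, −x, +x sides.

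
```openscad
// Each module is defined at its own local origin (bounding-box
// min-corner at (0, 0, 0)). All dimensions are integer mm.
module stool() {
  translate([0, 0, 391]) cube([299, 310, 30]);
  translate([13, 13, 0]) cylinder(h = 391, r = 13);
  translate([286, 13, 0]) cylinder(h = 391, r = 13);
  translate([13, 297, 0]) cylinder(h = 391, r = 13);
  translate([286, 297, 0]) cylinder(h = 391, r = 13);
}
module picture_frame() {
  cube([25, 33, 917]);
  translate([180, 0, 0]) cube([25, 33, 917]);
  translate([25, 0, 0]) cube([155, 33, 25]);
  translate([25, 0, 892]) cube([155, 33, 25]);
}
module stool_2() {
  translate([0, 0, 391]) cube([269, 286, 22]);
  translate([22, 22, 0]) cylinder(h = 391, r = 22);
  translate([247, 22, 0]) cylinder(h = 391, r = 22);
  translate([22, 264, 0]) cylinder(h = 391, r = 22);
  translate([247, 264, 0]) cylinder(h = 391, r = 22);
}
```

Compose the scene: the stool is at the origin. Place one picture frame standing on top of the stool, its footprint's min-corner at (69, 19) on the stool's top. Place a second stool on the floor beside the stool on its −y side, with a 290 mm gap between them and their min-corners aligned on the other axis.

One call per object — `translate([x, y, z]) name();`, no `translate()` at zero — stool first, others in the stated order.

stool();
translate([69, 19, 421]) picture_frame();
translate([0, -576, 0]) stool_2();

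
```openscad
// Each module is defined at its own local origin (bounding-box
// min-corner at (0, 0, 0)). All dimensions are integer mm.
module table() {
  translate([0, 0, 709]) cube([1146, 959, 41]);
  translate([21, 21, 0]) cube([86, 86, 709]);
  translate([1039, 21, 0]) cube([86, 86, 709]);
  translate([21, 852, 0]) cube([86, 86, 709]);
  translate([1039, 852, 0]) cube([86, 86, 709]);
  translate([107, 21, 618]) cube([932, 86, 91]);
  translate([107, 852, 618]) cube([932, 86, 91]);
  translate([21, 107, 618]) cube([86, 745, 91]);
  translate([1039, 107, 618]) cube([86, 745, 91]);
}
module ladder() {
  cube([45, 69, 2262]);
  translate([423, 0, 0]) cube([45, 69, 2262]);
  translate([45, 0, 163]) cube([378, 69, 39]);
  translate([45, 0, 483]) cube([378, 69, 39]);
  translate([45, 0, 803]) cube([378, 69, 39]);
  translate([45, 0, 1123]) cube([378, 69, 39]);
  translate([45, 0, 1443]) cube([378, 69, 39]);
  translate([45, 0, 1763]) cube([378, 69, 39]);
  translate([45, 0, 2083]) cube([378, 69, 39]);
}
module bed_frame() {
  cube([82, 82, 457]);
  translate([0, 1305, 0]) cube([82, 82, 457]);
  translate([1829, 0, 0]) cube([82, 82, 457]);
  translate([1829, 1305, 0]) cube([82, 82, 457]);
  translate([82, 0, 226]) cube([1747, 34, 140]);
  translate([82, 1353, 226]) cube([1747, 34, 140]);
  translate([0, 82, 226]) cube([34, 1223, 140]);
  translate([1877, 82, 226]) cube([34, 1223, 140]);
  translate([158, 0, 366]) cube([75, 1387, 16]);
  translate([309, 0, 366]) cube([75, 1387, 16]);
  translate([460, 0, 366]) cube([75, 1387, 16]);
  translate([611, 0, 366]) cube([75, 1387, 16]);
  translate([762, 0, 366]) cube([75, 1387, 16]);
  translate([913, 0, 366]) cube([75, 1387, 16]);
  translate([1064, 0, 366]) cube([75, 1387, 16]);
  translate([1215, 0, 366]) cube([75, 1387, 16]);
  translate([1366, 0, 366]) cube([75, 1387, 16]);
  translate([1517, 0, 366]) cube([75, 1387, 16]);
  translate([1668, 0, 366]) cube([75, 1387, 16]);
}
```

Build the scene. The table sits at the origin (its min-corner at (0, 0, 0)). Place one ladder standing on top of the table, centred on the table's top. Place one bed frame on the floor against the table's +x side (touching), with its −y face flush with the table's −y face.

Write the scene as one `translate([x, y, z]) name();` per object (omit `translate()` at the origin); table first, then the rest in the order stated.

table();
translate([339, 445, 750]) ladder();
translate([1146, 0, 0]) bed_frame();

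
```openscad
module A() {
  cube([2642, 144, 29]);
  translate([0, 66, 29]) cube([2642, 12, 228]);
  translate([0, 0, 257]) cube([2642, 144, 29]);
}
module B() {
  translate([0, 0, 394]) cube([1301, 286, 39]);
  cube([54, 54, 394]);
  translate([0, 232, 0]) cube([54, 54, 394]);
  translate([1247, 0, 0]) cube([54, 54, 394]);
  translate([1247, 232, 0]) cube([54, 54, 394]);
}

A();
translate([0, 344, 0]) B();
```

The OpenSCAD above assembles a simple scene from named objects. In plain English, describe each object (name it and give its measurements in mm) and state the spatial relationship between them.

A is an I-beam lying along x, 2642 mm long. Overall section height 286 mm. Two flanges 144 mm wide (y) and 29 mm thick, one on the floor and one at the top; a web 12 mm thick runs between them, centred on the flange width.

B is a long wooden bench with a 1301 mm (x) × 286 mm (y) seat, 39 mm thick, its top surface 433 mm above the floor. Four 54 mm square legs at the seat corners, flush with the edges, run from z = 0 to the seat underside.

The bench is on the floor beside the I-beam on its +y side.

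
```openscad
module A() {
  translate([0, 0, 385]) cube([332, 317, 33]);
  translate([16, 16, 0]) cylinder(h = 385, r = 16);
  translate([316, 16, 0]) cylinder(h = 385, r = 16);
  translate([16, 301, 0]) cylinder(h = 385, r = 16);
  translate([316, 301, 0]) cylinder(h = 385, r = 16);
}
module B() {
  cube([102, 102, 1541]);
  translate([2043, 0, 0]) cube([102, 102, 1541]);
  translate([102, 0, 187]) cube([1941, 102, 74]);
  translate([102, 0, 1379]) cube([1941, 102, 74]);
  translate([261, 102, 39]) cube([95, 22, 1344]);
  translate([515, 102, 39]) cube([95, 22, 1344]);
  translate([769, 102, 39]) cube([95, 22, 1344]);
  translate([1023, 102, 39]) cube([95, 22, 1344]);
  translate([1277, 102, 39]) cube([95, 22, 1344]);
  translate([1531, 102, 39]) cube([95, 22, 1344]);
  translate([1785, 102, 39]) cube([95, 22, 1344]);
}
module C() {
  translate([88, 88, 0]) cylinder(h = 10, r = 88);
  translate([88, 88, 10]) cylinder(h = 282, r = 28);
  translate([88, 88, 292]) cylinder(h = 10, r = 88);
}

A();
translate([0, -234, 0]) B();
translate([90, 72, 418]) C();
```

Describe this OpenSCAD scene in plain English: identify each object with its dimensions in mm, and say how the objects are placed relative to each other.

A is a four-legged stool. The seat is a 332×317×33 mm slab whose top surface is at z = 418 mm; four round legs, each 32 mm in diameter, run from the floor (z = 0) to the underside of the seat, each leg's axis is inset half a diameter from the nearest pair of seat edges (so the leg's bounding box is flush with the corner).

B is a fence section. Two 102×102 mm posts, 1541 mm tall, stand on the floor with a clear span of 1941 mm between their inner faces. Two horizontal rails of 102×74 mm section span the gap between the posts with their undersides at z = 187 mm and z = 1379 mm, flush with the posts' −y face. 7 pickets, each 95 mm wide, 22 mm thick and 1344 mm tall, are fixed to the +y face of the rails with their bottoms at z = 39 mm, evenly spaced across the span with equal gaps (rounded down to the nearest mm) at the −x end and between each pair — any rounding remainder accumulates at the +x end.

C is a spool: two coaxial disc flanges of radius 88 mm and thickness 10 mm, joined by a core cylinder of radius 28 mm and height 282 mm. The lower flange rests on z = 0 and the three cylinders share a vertical axis.

The fence section is on the floor beside the stool on its −y side. The spool is on top of the stool.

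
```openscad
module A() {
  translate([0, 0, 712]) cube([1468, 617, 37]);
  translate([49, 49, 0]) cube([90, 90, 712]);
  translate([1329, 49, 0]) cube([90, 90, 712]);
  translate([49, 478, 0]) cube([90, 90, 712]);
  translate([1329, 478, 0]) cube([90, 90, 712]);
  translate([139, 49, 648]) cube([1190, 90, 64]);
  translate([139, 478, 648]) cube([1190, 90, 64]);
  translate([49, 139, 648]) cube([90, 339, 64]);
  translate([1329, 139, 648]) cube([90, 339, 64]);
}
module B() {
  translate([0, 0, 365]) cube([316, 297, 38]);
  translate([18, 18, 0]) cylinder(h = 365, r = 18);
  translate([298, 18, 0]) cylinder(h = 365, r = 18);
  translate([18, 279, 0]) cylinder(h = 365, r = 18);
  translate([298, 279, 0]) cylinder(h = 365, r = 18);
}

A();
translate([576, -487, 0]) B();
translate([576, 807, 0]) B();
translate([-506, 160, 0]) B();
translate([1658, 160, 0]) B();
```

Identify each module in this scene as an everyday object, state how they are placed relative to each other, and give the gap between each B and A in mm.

A is a table. B is a stool. Four stools sit around the table at the −y, +y, −x, +x sides. The gap between each stool and the table is 190 mm.

Each stool's nearest face is 190 mm from the table's bounding box.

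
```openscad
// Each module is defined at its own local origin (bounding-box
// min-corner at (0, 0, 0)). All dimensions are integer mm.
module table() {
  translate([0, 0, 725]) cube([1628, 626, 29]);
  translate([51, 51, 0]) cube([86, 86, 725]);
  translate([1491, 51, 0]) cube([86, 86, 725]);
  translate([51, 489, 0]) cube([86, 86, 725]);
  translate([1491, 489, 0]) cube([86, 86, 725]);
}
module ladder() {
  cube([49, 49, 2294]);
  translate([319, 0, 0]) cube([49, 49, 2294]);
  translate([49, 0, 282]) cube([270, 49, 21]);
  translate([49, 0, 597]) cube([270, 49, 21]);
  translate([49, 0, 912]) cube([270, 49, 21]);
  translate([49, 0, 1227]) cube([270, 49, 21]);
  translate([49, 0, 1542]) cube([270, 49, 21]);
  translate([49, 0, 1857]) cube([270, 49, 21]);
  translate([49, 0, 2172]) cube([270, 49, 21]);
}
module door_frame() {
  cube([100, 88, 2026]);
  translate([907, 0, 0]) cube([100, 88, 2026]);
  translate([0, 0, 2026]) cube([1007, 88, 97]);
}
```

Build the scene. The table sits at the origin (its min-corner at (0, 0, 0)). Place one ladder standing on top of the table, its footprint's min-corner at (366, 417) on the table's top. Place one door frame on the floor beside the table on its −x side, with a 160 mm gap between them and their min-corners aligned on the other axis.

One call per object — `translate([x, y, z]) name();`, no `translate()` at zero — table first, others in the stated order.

table();
translate([366, 417, 754]) ladder();
translate([-1167, 0, 0]) door_frame();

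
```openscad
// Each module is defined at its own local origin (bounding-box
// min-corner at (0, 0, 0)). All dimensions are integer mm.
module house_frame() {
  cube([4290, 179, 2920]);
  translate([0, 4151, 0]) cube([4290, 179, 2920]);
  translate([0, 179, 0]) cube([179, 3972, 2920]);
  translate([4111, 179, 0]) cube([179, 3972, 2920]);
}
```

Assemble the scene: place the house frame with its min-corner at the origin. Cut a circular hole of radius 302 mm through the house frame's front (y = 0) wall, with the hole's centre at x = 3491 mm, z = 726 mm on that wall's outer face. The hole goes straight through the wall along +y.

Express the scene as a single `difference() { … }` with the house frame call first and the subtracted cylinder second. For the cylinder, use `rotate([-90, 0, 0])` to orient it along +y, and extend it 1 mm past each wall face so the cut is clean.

difference() {
  house_frame();
  translate([3491, -1, 726]) rotate([-90, 0, 0]) cylinder(h = 181, r = 302);
}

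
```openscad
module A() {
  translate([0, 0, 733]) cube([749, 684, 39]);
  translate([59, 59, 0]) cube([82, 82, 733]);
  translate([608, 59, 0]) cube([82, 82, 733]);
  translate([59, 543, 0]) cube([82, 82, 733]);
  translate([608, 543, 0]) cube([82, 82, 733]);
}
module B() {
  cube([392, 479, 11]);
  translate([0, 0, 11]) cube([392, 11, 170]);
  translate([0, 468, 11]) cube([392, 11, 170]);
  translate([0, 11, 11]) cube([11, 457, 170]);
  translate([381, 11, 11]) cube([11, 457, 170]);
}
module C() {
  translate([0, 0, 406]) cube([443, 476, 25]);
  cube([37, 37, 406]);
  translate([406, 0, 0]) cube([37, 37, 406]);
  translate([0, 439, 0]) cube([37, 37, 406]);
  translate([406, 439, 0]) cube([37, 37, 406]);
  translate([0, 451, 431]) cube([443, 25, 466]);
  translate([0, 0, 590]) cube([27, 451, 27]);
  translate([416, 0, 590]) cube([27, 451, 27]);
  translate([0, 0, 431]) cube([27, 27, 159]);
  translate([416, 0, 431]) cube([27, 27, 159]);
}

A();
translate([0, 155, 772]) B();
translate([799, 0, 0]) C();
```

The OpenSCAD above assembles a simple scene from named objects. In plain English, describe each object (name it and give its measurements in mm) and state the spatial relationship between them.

A is a rectangular dining table. The top is 749×684×39 mm with its upper surface at z = 772 mm. It stands on four 82×82 mm square legs, each inset 59 mm from the nearest pair of top edges, running from the floor to the underside of the top.

B is an open storage box with external size 392×479×181 mm and wall thickness 11 mm (the base is also 11 mm thick). The base covers the whole footprint; the four walls stand on the base, with the y-facing walls full-width and the x-facing walls fitting between their inner faces.

C is a chair. The seat is a 443×476×25 mm slab with its top at z = 431 mm, on four 37×37 mm corner legs (flush with the seat edges, standing on z = 0). A flat backrest 25 mm thick, 466 mm tall, spans the full seat width and rises from the seat top along its +y edge, rear face flush with the rear of the seat. Two armrests of 27×27 mm section run along each side from the seat's front edge to the front of the backrest, top faces 186 mm above the seat top and outer faces flush with the seat's x-edges; a 27×27 mm post under the front of each armrest stands on the seat at the front corner.

The open box is on top of the table. The chair is on the floor beside the table on its +x side.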